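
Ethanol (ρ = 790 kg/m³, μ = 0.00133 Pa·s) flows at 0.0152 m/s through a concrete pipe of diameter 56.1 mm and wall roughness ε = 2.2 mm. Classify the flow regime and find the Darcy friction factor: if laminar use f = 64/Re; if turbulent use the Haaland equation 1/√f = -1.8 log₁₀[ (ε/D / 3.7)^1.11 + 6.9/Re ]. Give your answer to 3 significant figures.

Re = ρVD/μ = 790·0.0152·0.0561/0.00133 = 506.5.
Re < 2300 → laminar, so f = 64/Re = 0.1264 (roughness is irrelevant in laminar flow).

f ≈ 0.126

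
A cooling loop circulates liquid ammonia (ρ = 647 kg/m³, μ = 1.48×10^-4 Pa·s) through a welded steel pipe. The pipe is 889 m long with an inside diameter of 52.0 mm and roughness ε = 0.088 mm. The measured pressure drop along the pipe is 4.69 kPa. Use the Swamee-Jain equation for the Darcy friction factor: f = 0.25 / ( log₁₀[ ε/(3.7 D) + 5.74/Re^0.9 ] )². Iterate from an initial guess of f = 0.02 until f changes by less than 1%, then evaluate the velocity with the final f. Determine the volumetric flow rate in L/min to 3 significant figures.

Q ≈ 22.7 L/min

Rearranging Darcy-Weisbach: V = √(2·ΔP·D/(f·L·ρ)). With ε/D = 8.8e-05/0.052 = 0.00169, iterate starting from f = 0.02:
  f = 0.02 → V = √(2·4690·0.052/(0.02·889·647)) = 0.2059 m/s; Re = ρVD/μ = 4.681e+04; f → 0.02622
  f = 0.02622 → V = 0.1798 m/s; Re = 4.088e+04; f → 0.02663
  f = 0.02663 → V = 0.1784 m/s; Re = 4.056e+04; f → 0.02666
Converged (Δf/f < 1%). With the final f = 0.02666: V = √(2·4690·0.052/(0.02666·889·647)) = 0.1784 m/s.
Q = V·A = 0.1784·(π/4·0.052²) = 0.0003788 m³/s = 22.7 L/min.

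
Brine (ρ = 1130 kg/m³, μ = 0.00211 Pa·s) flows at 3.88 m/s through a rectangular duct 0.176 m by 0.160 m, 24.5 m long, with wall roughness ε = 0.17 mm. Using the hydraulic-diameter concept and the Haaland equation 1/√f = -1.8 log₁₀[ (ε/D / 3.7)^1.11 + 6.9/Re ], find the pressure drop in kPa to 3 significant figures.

Hydraulic diameter D_h = 4A/P = 4·(0.176·0.16)/(2·(0.176+0.16)) = 0.1126/0.672 = 0.1676 m.
Re = ρVD_h/μ = 1130·3.88·0.1676/0.00211 = 3.483e+05.
ε/D_h = 0.00017/0.1676 = 0.00101; Haaland gives 1/√f = -1.8 log₁₀[0.000111+1.98e-05] = 6.989, so f = 0.02047.
ΔP = f(L/D_h)(ρV²/2) = 0.02047·24.5/0.1676·8506 = 2.545e+04 Pa.
ΔP = 25.5 kPa.

ΔP ≈ 25.5 kPa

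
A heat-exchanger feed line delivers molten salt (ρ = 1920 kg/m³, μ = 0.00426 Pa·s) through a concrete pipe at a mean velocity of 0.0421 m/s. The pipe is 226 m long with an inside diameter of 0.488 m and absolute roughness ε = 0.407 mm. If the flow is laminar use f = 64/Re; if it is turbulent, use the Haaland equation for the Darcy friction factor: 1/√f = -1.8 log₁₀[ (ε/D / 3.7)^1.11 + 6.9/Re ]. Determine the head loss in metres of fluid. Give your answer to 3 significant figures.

h_f ≈ 0.00136 m

Reynolds number Re = ρVD/μ = 1920 · 0.0421 · 0.488 / 0.00426 = 9260.
Re > 4000 → turbulent. Relative roughness ε/D = 0.000407/0.488 = 0.000834. Haaland: 1/√f = -1.8 log₁₀[(0.000834/3.7)^1.11 + 6.9/9260] = -1.8 log₁₀[8.95e-05 + 0.000745] = 5.541, so f = 0.03257.
Darcy-Weisbach: ΔP = f(L/D)(ρV²/2) = 0.03257·(226/0.488)·(1920·0.0421²/2) = 0.03257·463.1·1.702 = 25.66 Pa.
Head loss h_f = ΔP/(ρg) = 25.66/(1920·9.81) = 0.00136 m.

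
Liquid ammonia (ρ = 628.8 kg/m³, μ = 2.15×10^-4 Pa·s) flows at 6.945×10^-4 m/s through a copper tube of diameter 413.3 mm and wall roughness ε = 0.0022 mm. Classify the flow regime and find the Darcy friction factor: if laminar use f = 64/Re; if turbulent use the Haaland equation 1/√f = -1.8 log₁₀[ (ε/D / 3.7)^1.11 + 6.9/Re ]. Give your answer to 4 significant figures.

Re = ρVD/μ = 628.8·0.0006945·0.4133/0.000215 = 839.5.
Re < 2300 → laminar, so f = 64/Re = 0.07624 (roughness is irrelevant in laminar flow).

f ≈ 0.07624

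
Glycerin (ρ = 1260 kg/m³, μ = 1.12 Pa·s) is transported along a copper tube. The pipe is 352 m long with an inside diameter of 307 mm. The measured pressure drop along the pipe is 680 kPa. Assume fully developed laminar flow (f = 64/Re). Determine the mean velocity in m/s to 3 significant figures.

V ≈ 5.08 m/s

For laminar flow, f = 64/Re with Re = ρVD/μ, so Darcy-Weisbach reduces to ΔP = 32μLV/D². Solving for V: V = ΔP·D²/(32μL) = 6.8e+05·(0.307)²/(32·1.12·352) = 5.08 m/s.
Check: Re = ρVD/μ = 1260·5.08·0.307/1.12 = 1755 < 2300, so the laminar assumption holds.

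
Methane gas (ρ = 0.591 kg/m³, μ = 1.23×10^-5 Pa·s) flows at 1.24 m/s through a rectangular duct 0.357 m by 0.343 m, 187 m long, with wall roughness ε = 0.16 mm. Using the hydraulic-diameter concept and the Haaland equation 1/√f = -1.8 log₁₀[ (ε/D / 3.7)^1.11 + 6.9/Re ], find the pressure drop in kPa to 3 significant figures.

ΔP ≈ 0.00639 kPa

Hydraulic diameter D_h = 4A/P = 4·(0.357·0.343)/(2·(0.357+0.343)) = 0.4898/1.4 = 0.3499 m.
Re = ρVD_h/μ = 0.591·1.24·0.3499/1.23e-05 = 2.084e+04.
ε/D_h = 0.00016/0.3499 = 0.000457; Haaland gives 1/√f = -1.8 log₁₀[4.59e-05+0.000331] = 6.163, so f = 0.02633.
ΔP = f(L/D_h)(ρV²/2) = 0.02633·187/0.3499·0.4544 = 6.395 Pa.
ΔP = 0.00639 kPa.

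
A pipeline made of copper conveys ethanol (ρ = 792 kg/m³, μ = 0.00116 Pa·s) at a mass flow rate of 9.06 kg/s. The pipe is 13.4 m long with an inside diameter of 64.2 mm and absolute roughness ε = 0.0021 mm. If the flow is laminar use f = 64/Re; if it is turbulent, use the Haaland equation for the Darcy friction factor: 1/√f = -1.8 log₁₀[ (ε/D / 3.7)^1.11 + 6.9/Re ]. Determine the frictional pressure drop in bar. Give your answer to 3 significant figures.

A = πD²/4 = π(0.0642)²/4 = 0.003237 m²; mean velocity V = ṁ/(ρA) = 9.06/(792 · 0.003237) = 3.534 m/s.
Reynolds number Re = ρVD/μ = 792 · 3.534 · 0.0642 / 0.00116 = 1.549e+05.
Re > 4000 → turbulent. Relative roughness ε/D = 2.1e-06/0.0642 = 3.27e-05. Haaland: 1/√f = -1.8 log₁₀[(3.27e-05/3.7)^1.11 + 6.9/1.549e+05] = -1.8 log₁₀[2.46e-06 + 4.45e-05] = 7.79, so f = 0.01648.
Darcy-Weisbach: ΔP = f(L/D)(ρV²/2) = 0.01648·(13.4/0.0642)·(792·3.534²/2) = 0.01648·208.7·4945 = 1.701e+04 Pa.
ΔP = 1.701e+04 Pa = 0.170 bar.

ΔP ≈ 0.170 bar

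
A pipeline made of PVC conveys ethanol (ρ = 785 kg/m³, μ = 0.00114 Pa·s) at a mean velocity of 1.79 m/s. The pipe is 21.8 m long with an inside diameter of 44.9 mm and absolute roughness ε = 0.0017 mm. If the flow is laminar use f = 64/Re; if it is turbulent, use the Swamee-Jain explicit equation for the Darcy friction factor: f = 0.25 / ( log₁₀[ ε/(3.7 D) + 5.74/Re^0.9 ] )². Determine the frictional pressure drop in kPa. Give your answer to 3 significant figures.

Reynolds number Re = ρVD/μ = 785 · 1.79 · 0.0449 / 0.00114 = 5.534e+04.
Re > 4000 → turbulent. Relative roughness ε/D = 1.7e-06/0.0449 = 3.79e-05. Swamee-Jain: f = 0.25/(log₁₀[3.79e-05/3.7 + 5.74/5.534e+04^0.9])² = 0.25/(log₁₀[1.02e-05 + 0.000309])² = 0.25/(-3.496)² = 0.02046.
Darcy-Weisbach: ΔP = f(L/D)(ρV²/2) = 0.02046·(21.8/0.0449)·(785·1.79²/2) = 0.02046·485.5·1258 = 1.249e+04 Pa.
ΔP = 1.249e+04 Pa = 12.5 kPa.

ΔP ≈ 12.5 kPa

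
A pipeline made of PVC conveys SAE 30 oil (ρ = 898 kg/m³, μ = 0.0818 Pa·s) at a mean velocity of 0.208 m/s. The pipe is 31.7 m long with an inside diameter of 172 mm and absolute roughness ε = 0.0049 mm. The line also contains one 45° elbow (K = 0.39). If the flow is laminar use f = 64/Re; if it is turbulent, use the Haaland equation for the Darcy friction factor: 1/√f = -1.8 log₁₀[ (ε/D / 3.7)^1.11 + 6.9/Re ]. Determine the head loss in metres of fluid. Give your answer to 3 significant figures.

h_f ≈ 0.0671 m

Reynolds number Re = ρVD/μ = 898 · 0.208 · 0.172 / 0.0818 = 392.7.
Re < 2300 → laminar flow, so f = 64/Re = 64/392.7 = 0.163 (the turbulent correlation is not needed).
Total minor-loss coefficient ΣK = 1·0.39 = 0.39.
ΔP = [f·L/D + ΣK]·(ρV²/2) = [0.163·31.7/0.172 + 0.39]·(898·0.208²/2) = [30.03 + 0.39]·19.43 = 591 Pa.
Head loss h_f = ΔP/(ρg) = 591/(898·9.81) = 0.0671 m.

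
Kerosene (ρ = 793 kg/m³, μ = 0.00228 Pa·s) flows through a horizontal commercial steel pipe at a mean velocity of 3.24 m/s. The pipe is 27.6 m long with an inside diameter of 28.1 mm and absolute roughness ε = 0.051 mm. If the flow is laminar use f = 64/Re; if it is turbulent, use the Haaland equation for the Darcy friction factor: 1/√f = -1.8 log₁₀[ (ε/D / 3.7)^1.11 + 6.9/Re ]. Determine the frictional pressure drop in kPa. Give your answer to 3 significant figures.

ΔP ≈ 111 kPa

Reynolds number Re = ρVD/μ = 793 · 3.24 · 0.0281 / 0.00228 = 3.167e+04.
Re > 4000 → turbulent. Relative roughness ε/D = 5.1e-05/0.0281 = 0.00181. Haaland: 1/√f = -1.8 log₁₀[(0.00181/3.7)^1.11 + 6.9/3.167e+04] = -1.8 log₁₀[0.000212 + 0.000218] = 6.06, so f = 0.02723.
Darcy-Weisbach: ΔP = f(L/D)(ρV²/2) = 0.02723·(27.6/0.0281)·(793·3.24²/2) = 0.02723·982.2·4162 = 1.113e+05 Pa.
ΔP = 1.113e+05 Pa = 111 kPa.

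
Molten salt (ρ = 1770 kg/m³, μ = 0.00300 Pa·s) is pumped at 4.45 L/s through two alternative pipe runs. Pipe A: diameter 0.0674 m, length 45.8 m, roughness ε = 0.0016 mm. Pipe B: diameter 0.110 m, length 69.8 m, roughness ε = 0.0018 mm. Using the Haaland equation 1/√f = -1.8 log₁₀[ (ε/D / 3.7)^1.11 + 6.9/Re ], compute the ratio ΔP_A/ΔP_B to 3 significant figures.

ΔP_A/ΔP_B ≈ 6.79

Pipe A: V = Q/A = 0.00445/0.003568 = 1.247 m/s; Re = 4.96e+04; ε/D = 2.37e-05; Haaland → f = 0.02081; ΔP_A = f(L/D)(ρV²/2) = 1.947e+04 Pa.
Pipe B: V = Q/A = 0.00445/0.009503 = 0.4683 m/s; Re = 3.039e+04; ε/D = 1.64e-05; Haaland → f = 0.02327; ΔP_B = f(L/D)(ρV²/2) = 2866 Pa.
ΔP_A/ΔP_B = 1.947e+04/2866 = 6.79.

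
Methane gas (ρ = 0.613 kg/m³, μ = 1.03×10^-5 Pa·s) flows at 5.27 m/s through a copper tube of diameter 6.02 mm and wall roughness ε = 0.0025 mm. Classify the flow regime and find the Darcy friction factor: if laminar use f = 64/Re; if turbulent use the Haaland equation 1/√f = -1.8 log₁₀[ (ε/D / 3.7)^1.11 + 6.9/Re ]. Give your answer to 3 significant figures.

f ≈ 0.0339

Re = ρVD/μ = 0.613·5.27·0.00602/1.03e-05 = 1888.
Re < 2300 → laminar, so f = 64/Re = 0.0339 (roughness is irrelevant in laminar flow).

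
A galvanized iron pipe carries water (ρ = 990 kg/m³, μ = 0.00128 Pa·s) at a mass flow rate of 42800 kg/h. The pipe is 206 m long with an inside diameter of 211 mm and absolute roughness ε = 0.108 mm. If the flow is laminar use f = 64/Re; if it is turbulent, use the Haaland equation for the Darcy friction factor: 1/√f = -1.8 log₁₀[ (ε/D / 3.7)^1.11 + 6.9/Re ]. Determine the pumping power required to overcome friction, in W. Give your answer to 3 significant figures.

P ≈ 15.0 W

ṁ = 42800 kg/h = 42800/3600 = 11.89 kg/s.
A = πD²/4 = π(0.211)²/4 = 0.03497 m²; mean velocity V = ṁ/(ρA) = 11.89/(990 · 0.03497) = 0.3434 m/s.
Reynolds number Re = ρVD/μ = 990 · 0.3434 · 0.211 / 0.00128 = 5.605e+04.
Re > 4000 → turbulent. Relative roughness ε/D = 0.000108/0.211 = 0.000512. Haaland: 1/√f = -1.8 log₁₀[(0.000512/3.7)^1.11 + 6.9/5.605e+04] = -1.8 log₁₀[5.21e-05 + 0.000123] = 6.762, so f = 0.02187.
Darcy-Weisbach: ΔP = f(L/D)(ρV²/2) = 0.02187·(206/0.211)·(990·0.3434²/2) = 0.02187·976.3·58.39 = 1247 Pa.
Q = ṁ/ρ = 11.89/990 = 0.01201 m³/s.
Pumping power P = QΔP = 0.01201·1247 = 14.97 W = 15.0 W.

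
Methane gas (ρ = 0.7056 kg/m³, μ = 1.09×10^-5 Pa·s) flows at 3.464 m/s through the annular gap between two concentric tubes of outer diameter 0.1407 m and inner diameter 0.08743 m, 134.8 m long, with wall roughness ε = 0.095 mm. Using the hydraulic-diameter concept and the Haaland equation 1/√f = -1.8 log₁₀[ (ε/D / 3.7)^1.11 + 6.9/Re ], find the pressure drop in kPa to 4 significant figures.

ΔP ≈ 0.3430 kPa

Hydraulic diameter D_h = 4A/P = D_o - D_i = 0.1407 - 0.08743 = 0.05327 m.
Re = ρVD_h/μ = 0.7056·3.464·0.05327/1.09e-05 = 1.195e+04.
ε/D_h = 9.5e-05/0.05327 = 0.00178; Haaland gives 1/√f = -1.8 log₁₀[0.000208+0.000578] = 5.589, so f = 0.03202.
ΔP = f(L/D_h)(ρV²/2) = 0.03202·134.8/0.05327·4.233 = 343 Pa.
ΔP = 0.3430 kPa.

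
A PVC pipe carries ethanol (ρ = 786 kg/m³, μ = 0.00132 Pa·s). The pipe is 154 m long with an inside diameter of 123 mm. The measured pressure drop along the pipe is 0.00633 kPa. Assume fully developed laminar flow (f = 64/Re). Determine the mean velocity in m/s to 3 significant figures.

For laminar flow, f = 64/Re with Re = ρVD/μ, so Darcy-Weisbach reduces to ΔP = 32μLV/D². Solving for V: V = ΔP·D²/(32μL) = 6.33·(0.123)²/(32·0.00132·154) = 0.01472 m/s.
Check: Re = ρVD/μ = 786·0.01472·0.123/0.00132 = 1078 < 2300, so the laminar assumption holds.

V ≈ 0.0147 m/s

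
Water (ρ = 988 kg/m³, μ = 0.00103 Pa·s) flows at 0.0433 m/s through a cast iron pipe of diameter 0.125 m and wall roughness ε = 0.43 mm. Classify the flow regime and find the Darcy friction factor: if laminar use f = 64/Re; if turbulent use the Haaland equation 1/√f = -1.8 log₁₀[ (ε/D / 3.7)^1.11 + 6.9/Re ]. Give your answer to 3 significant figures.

Re = ρVD/μ = 988·0.0433·0.125/0.00103 = 5192.
Re > 4000 → turbulent. ε/D = 0.00043/0.125 = 0.00344; Haaland: 1/√f = -1.8 log₁₀[0.000431 + 0.00133] = 4.958, so f = 0.04068.

f ≈ 0.0407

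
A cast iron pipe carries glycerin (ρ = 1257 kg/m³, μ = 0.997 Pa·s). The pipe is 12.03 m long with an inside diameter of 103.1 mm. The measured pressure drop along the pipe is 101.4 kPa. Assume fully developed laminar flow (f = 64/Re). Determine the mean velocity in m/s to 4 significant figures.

V ≈ 2.808 m/s

For laminar flow, f = 64/Re with Re = ρVD/μ, so Darcy-Weisbach reduces to ΔP = 32μLV/D². Solving for V: V = ΔP·D²/(32μL) = 1.014e+05·(0.1031)²/(32·0.997·12.03) = 2.808 m/s.
Check: Re = ρVD/μ = 1257·2.808·0.1031/0.997 = 365 < 2300, so the laminar assumption holds.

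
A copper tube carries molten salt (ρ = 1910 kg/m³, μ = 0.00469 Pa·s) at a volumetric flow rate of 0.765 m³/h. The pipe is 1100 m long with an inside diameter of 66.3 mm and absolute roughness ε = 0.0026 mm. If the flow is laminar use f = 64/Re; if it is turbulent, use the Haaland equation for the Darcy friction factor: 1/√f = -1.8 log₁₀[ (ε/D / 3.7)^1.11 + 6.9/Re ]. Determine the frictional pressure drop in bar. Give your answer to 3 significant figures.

ΔP ≈ 0.0231 bar

Q = 0.765 m³/h = 0.765/3600 = 0.0002125 m³/s.
Cross-sectional area A = πD²/4 = π(0.0663)²/4 = 0.003452 m²; mean velocity V = Q/A = 0.0002125/0.003452 = 0.06155 m/s.
Reynolds number Re = ρVD/μ = 1910 · 0.06155 · 0.0663 / 0.00469 = 1662.
Re < 2300 → laminar flow, so f = 64/Re = 64/1662 = 0.03851 (the turbulent correlation is not needed).
Darcy-Weisbach: ΔP = f(L/D)(ρV²/2) = 0.03851·(1100/0.0663)·(1910·0.06155²/2) = 0.03851·1.659e+04·3.618 = 2312 Pa.
ΔP = 2312 Pa = 0.0231 bar.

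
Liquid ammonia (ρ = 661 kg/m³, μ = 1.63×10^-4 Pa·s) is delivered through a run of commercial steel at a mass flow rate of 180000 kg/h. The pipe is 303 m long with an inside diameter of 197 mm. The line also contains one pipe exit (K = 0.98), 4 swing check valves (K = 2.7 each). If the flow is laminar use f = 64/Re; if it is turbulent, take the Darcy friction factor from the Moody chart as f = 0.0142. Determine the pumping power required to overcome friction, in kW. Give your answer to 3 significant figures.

ṁ = 180000 kg/h = 180000/3600 = 50 kg/s.
A = πD²/4 = π(0.197)²/4 = 0.03048 m²; mean velocity V = ṁ/(ρA) = 50/(661 · 0.03048) = 2.482 m/s.
Reynolds number Re = ρVD/μ = 661 · 2.482 · 0.197 / 0.000163 = 1.983e+06.
Re > 4000 → turbulent; use the Moody-chart value f = 0.0142.
Total minor-loss coefficient ΣK = 1·0.98 + 4·2.7 = 11.8.
ΔP = [f·L/D + ΣK]·(ρV²/2) = [0.0142·303/0.197 + 11.8]·(661·2.482²/2) = [21.84 + 11.8]·2035 = 6.843e+04 Pa.
Q = ṁ/ρ = 50/661 = 0.07564 m³/s.
Pumping power P = QΔP = 0.07564·6.843e+04 = 5177 W = 5.18 kW.

P ≈ 5.18 kW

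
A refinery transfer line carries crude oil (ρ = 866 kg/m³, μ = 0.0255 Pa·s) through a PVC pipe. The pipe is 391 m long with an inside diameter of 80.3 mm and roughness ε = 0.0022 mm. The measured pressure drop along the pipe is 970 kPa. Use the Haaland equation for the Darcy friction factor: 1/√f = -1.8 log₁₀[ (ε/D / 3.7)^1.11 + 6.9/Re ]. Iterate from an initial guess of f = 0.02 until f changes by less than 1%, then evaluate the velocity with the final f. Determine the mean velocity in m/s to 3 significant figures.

Rearranging Darcy-Weisbach: V = √(2·ΔP·D/(f·L·ρ)). With ε/D = 2.2e-06/0.0803 = 2.74e-05, iterate starting from f = 0.02:
  f = 0.02 → V = √(2·9.7e+05·0.0803/(0.02·391·866)) = 4.796 m/s; Re = ρVD/μ = 1.308e+04; f → 0.02876
  f = 0.02876 → V = 4 m/s; Re = 1.091e+04; f → 0.03019
  f = 0.03019 → V = 3.904 m/s; Re = 1.065e+04; f → 0.03039
Converged (Δf/f < 1%). With the final f = 0.03039: V = √(2·9.7e+05·0.0803/(0.03039·391·866)) = 3.891 m/s.

V ≈ 3.89 m/s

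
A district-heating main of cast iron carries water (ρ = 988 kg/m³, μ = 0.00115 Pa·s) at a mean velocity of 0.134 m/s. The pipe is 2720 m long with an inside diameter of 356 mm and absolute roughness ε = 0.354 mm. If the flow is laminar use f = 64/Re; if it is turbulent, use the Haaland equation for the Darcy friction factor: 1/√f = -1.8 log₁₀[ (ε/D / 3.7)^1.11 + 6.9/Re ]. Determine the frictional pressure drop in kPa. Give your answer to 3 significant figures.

ΔP ≈ 1.65 kPa

Reynolds number Re = ρVD/μ = 988 · 0.134 · 0.356 / 0.00115 = 4.098e+04.
Re > 4000 → turbulent. Relative roughness ε/D = 0.000354/0.356 = 0.000994. Haaland: 1/√f = -1.8 log₁₀[(0.000994/3.7)^1.11 + 6.9/4.098e+04] = -1.8 log₁₀[0.000109 + 0.000168] = 6.403, so f = 0.02439.
Darcy-Weisbach: ΔP = f(L/D)(ρV²/2) = 0.02439·(2720/0.356)·(988·0.134²/2) = 0.02439·7640·8.87 = 1653 Pa.
ΔP = 1653 Pa = 1.65 kPa.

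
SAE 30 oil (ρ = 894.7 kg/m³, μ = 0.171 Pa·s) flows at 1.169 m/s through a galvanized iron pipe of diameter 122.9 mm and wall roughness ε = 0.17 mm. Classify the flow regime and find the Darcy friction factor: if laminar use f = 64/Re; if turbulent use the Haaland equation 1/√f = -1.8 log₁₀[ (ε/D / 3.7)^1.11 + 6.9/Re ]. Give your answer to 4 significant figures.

Re = ρVD/μ = 894.7·1.169·0.1229/0.171 = 751.7.
Re < 2300 → laminar, so f = 64/Re = 0.08514 (roughness is irrelevant in laminar flow).

f ≈ 0.08514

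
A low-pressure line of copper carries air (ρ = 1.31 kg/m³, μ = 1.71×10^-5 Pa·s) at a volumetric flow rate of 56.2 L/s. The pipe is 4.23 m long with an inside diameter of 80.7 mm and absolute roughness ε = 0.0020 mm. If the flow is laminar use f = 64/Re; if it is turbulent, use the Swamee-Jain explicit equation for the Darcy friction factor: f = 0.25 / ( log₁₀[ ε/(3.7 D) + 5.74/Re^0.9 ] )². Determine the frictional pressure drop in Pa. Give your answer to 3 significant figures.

Q = 56.2 L/s = 56.2/1000 = 0.0562 m³/s.
Cross-sectional area A = πD²/4 = π(0.0807)²/4 = 0.005115 m²; mean velocity V = Q/A = 0.0562/0.005115 = 10.99 m/s.
Reynolds number Re = ρVD/μ = 1.31 · 10.99 · 0.0807 / 1.71e-05 = 6.793e+04.
Re > 4000 → turbulent. Relative roughness ε/D = 2e-06/0.0807 = 2.48e-05. Swamee-Jain: f = 0.25/(log₁₀[2.48e-05/3.7 + 5.74/6.793e+04^0.9])² = 0.25/(log₁₀[6.7e-06 + 0.000257])² = 0.25/(-3.579)² = 0.01952.
Darcy-Weisbach: ΔP = f(L/D)(ρV²/2) = 0.01952·(4.23/0.0807)·(1.31·10.99²/2) = 0.01952·52.42·79.08 = 80.91 Pa.

ΔP ≈ 80.9 Pa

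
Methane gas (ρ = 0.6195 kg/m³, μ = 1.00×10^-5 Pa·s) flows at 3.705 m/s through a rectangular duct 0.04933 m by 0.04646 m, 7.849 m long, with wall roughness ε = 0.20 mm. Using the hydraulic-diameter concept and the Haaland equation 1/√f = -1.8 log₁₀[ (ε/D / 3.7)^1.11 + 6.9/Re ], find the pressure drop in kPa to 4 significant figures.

ΔP ≈ 0.02500 kPa

Hydraulic diameter D_h = 4A/P = 4·(0.04933·0.04646)/(2·(0.04933+0.04646)) = 0.009167/0.1916 = 0.04785 m.
Re = ρVD_h/μ = 0.6195·3.705·0.04785/1e-05 = 1.098e+04.
ε/D_h = 0.0002/0.04785 = 0.00418; Haaland gives 1/√f = -1.8 log₁₀[0.000535+0.000628] = 5.281, so f = 0.03585.
ΔP = f(L/D_h)(ρV²/2) = 0.03585·7.849/0.04785·4.252 = 25 Pa.
ΔP = 0.02500 kPa.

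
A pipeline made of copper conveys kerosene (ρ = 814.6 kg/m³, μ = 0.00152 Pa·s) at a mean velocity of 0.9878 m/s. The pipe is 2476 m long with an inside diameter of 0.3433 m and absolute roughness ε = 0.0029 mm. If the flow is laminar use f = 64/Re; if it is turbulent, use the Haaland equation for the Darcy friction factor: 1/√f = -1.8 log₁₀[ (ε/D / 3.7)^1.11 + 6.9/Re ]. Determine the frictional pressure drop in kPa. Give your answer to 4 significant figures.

ΔP ≈ 45.40 kPa

Reynolds number Re = ρVD/μ = 814.6 · 0.9878 · 0.3433 / 0.00152 = 1.817e+05.
Re > 4000 → turbulent. Relative roughness ε/D = 2.9e-06/0.3433 = 8.45e-06. Haaland: 1/√f = -1.8 log₁₀[(8.45e-06/3.7)^1.11 + 6.9/1.817e+05] = -1.8 log₁₀[5.47e-07 + 3.8e-05] = 7.946, so f = 0.01584.
Darcy-Weisbach: ΔP = f(L/D)(ρV²/2) = 0.01584·(2476/0.3433)·(814.6·0.9878²/2) = 0.01584·7212·397.4 = 4.54e+04 Pa.
ΔP = 4.54e+04 Pa = 45.40 kPa.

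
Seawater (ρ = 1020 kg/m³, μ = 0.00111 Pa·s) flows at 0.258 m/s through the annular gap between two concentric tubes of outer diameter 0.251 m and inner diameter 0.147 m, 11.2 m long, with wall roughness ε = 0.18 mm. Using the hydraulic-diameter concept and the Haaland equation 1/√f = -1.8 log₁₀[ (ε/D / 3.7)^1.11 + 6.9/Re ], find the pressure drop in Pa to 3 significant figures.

ΔP ≈ 103 Pa

Hydraulic diameter D_h = 4A/P = D_o - D_i = 0.251 - 0.147 = 0.104 m.
Re = ρVD_h/μ = 1020·0.258·0.104/0.00111 = 2.466e+04.
ε/D_h = 0.00018/0.104 = 0.00173; Haaland gives 1/√f = -1.8 log₁₀[0.000201+0.00028] = 5.972, so f = 0.02804.
ΔP = f(L/D_h)(ρV²/2) = 0.02804·11.2/0.104·33.95 = 102.5 Pa.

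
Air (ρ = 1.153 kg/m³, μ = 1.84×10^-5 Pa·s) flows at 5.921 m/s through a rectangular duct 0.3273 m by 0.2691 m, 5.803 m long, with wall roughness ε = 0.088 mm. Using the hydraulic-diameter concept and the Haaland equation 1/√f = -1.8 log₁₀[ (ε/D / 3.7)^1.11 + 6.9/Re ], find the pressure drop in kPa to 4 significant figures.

ΔP ≈ 0.007515 kPa

Hydraulic diameter D_h = 4A/P = 4·(0.3273·0.2691)/(2·(0.3273+0.2691)) = 0.3523/1.193 = 0.2954 m.
Re = ρVD_h/μ = 1.153·5.921·0.2954/1.84e-05 = 1.096e+05.
ε/D_h = 8.8e-05/0.2954 = 0.000298; Haaland gives 1/√f = -1.8 log₁₀[2.85e-05+6.3e-05] = 7.269, so f = 0.01892.
ΔP = f(L/D_h)(ρV²/2) = 0.01892·5.803/0.2954·20.21 = 7.515 Pa.
ΔP = 0.007515 kPa.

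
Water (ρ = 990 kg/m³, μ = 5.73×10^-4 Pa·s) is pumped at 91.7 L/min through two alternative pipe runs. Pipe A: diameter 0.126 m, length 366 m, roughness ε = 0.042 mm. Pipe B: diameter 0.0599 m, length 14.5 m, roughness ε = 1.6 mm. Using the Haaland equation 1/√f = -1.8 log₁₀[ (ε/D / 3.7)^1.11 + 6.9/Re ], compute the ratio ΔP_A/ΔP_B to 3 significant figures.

ΔP_A/ΔP_B ≈ 0.274

Pipe A: V = Q/A = 0.001528/0.01247 = 0.1226 m/s; Re = 2.668e+04; ε/D = 0.000333; Haaland → f = 0.02468; ΔP_A = f(L/D)(ρV²/2) = 533.2 Pa.
Pipe B: V = Q/A = 0.001528/0.002818 = 0.5423 m/s; Re = 5.613e+04; ε/D = 0.0267; Haaland → f = 0.0552; ΔP_B = f(L/D)(ρV²/2) = 1946 Pa.
ΔP_A/ΔP_B = 533.2/1946 = 0.274.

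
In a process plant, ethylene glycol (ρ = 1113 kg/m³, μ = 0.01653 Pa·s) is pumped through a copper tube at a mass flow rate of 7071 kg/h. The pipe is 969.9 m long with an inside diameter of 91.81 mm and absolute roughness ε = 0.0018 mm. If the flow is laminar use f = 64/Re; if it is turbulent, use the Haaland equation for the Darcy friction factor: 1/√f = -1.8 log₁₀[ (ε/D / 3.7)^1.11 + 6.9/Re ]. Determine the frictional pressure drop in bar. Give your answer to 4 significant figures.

ΔP ≈ 0.1622 bar

ṁ = 7071 kg/h = 7071/3600 = 1.964 kg/s.
A = πD²/4 = π(0.09181)²/4 = 0.00662 m²; mean velocity V = ṁ/(ρA) = 1.964/(1113 · 0.00662) = 0.2666 m/s.
Reynolds number Re = ρVD/μ = 1113 · 0.2666 · 0.09181 / 0.0165 = 1648.
Re < 2300 → laminar flow, so f = 64/Re = 64/1648 = 0.03884 (the turbulent correlation is not needed).
Darcy-Weisbach: ΔP = f(L/D)(ρV²/2) = 0.03884·(969.9/0.09181)·(1113·0.2666²/2) = 0.03884·1.056e+04·39.55 = 1.622e+04 Pa.
ΔP = 1.622e+04 Pa = 0.1622 bar.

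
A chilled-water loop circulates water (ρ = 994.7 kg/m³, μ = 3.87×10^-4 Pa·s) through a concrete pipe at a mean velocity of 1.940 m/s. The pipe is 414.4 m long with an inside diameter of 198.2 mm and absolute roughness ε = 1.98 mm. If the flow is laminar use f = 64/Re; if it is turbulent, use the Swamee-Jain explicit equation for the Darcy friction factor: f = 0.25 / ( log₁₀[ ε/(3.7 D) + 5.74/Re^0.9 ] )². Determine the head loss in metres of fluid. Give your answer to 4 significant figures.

Reynolds number Re = ρVD/μ = 994.7 · 1.94 · 0.1982 / 0.000387 = 9.883e+05.
Re > 4000 → turbulent. Relative roughness ε/D = 0.00198/0.1982 = 0.00999. Swamee-Jain: f = 0.25/(log₁₀[0.00999/3.7 + 5.74/9.883e+05^0.9])² = 0.25/(log₁₀[0.0027 + 2.31e-05])² = 0.25/(-2.565)² = 0.038.
Darcy-Weisbach: ΔP = f(L/D)(ρV²/2) = 0.038·(414.4/0.1982)·(994.7·1.94²/2) = 0.038·2091·1872 = 1.487e+05 Pa.
Head loss h_f = ΔP/(ρg) = 1.487e+05/(994.7·9.81) = 15.24 m.

h_f ≈ 15.24 m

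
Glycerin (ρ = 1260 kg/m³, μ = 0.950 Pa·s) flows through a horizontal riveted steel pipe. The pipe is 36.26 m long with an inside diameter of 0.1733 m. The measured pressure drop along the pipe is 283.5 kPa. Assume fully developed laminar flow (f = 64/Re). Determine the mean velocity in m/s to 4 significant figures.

For laminar flow, f = 64/Re with Re = ρVD/μ, so Darcy-Weisbach reduces to ΔP = 32μLV/D². Solving for V: V = ΔP·D²/(32μL) = 2.835e+05·(0.1733)²/(32·0.95·36.26) = 7.724 m/s.
Check: Re = ρVD/μ = 1260·7.724·0.1733/0.95 = 1775 < 2300, so the laminar assumption holds.

V ≈ 7.724 m/s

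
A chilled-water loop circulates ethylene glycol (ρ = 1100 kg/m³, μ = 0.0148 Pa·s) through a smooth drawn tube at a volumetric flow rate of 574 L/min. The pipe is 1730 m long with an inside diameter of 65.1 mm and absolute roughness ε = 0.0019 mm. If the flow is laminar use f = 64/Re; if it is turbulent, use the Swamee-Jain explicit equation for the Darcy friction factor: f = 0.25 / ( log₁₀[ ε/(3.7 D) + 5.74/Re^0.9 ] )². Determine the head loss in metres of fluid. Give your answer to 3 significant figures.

h_f ≈ 318 m

Q = 574 L/min = 574/60000 = 0.009567 m³/s.
Cross-sectional area A = πD²/4 = π(0.0651)²/4 = 0.003329 m²; mean velocity V = Q/A = 0.009567/0.003329 = 2.874 m/s.
Reynolds number Re = ρVD/μ = 1100 · 2.874 · 0.0651 / 0.0148 = 1.391e+04.
Re > 4000 → turbulent. Relative roughness ε/D = 1.9e-06/0.0651 = 2.92e-05. Swamee-Jain: f = 0.25/(log₁₀[2.92e-05/3.7 + 5.74/1.391e+04^0.9])² = 0.25/(log₁₀[7.89e-06 + 0.00107])² = 0.25/(-2.967)² = 0.0284.
Darcy-Weisbach: ΔP = f(L/D)(ρV²/2) = 0.0284·(1730/0.0651)·(1100·2.874²/2) = 0.0284·2.657e+04·4543 = 3.429e+06 Pa.
Head loss h_f = ΔP/(ρg) = 3.429e+06/(1100·9.81) = 318 m.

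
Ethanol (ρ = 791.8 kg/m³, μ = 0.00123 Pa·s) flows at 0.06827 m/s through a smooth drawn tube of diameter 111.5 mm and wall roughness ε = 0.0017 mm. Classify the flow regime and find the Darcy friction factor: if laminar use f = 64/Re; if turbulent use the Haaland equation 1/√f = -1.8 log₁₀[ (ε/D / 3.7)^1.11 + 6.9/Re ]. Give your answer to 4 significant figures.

Re = ρVD/μ = 791.8·0.06827·0.1115/0.00123 = 4900.
Re > 4000 → turbulent. ε/D = 1.7e-06/0.1115 = 1.52e-05; Haaland: 1/√f = -1.8 log₁₀[1.05e-06 + 0.00141] = 5.132, so f = 0.03797.

f ≈ 0.03797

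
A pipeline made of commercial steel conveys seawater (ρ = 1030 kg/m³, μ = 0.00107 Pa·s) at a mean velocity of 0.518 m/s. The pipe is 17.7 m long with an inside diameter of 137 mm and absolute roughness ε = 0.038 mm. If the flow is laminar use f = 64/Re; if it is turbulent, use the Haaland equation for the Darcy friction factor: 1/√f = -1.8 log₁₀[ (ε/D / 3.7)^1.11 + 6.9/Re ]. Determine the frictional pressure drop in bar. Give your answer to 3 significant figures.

Reynolds number Re = ρVD/μ = 1030 · 0.518 · 0.137 / 0.00107 = 6.831e+04.
Re > 4000 → turbulent. Relative roughness ε/D = 3.8e-05/0.137 = 0.000277. Haaland: 1/√f = -1.8 log₁₀[(0.000277/3.7)^1.11 + 6.9/6.831e+04] = -1.8 log₁₀[2.64e-05 + 0.000101] = 7.011, so f = 0.02035.
Darcy-Weisbach: ΔP = f(L/D)(ρV²/2) = 0.02035·(17.7/0.137)·(1030·0.518²/2) = 0.02035·129.2·138.2 = 363.2 Pa.
ΔP = 363.2 Pa = 0.00363 bar.

ΔP ≈ 0.00363 bar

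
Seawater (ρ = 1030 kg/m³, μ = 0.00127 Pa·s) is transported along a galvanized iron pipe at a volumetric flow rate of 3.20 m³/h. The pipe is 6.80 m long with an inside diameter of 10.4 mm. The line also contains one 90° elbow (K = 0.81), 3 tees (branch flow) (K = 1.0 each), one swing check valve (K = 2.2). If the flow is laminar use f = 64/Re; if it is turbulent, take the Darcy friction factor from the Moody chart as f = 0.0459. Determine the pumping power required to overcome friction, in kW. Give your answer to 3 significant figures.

P ≈ 1.81 kW

Q = 3.20 m³/h = 3.20/3600 = 0.0008889 m³/s.
Cross-sectional area A = πD²/4 = π(0.0104)²/4 = 8.495e-05 m²; mean velocity V = Q/A = 0.0008889/8.495e-05 = 10.46 m/s.
Reynolds number Re = ρVD/μ = 1030 · 10.46 · 0.0104 / 0.00127 = 8.826e+04.
Re > 4000 → turbulent; use the Moody-chart value f = 0.0459.
Total minor-loss coefficient ΣK = 1·0.81 + 3·1 + 1·2.2 = 6.01.
ΔP = [f·L/D + ΣK]·(ρV²/2) = [0.0459·6.8/0.0104 + 6.01]·(1030·10.46²/2) = [30.01 + 6.01]·5.639e+04 = 2.031e+06 Pa.
Pumping power P = QΔP = 0.0008889·2.031e+06 = 1806 W = 1.81 kW.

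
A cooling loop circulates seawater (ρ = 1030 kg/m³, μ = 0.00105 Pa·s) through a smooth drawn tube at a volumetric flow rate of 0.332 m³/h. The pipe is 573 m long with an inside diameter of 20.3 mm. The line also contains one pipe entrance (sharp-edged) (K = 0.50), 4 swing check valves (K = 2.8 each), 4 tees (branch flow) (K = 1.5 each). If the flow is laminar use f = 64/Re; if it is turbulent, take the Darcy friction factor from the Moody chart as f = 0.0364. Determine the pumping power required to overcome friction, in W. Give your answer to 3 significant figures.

Q = 0.332 m³/h = 0.332/3600 = 9.222e-05 m³/s.
Cross-sectional area A = πD²/4 = π(0.0203)²/4 = 0.0003237 m²; mean velocity V = Q/A = 9.222e-05/0.0003237 = 0.2849 m/s.
Reynolds number Re = ρVD/μ = 1030 · 0.2849 · 0.0203 / 0.00105 = 5674.
Re > 4000 → turbulent; use the Moody-chart value f = 0.0364.
Total minor-loss coefficient ΣK = 1·0.5 + 4·2.8 + 4·1.5 = 17.7.
ΔP = [f·L/D + ΣK]·(ρV²/2) = [0.0364·573/0.0203 + 17.7]·(1030·0.2849²/2) = [1027 + 17.7]·41.81 = 4.37e+04 Pa.
Pumping power P = QΔP = 9.222e-05·4.37e+04 = 4.030 W = 4.03 W.

P ≈ 4.03 W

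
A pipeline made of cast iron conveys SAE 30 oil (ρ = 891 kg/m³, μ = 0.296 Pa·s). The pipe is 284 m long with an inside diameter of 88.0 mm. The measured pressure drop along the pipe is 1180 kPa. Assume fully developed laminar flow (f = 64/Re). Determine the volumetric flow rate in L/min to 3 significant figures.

Q ≈ 1240 L/min

For laminar flow, f = 64/Re with Re = ρVD/μ, so Darcy-Weisbach reduces to ΔP = 32μLV/D². Solving for V: V = ΔP·D²/(32μL) = 1.18e+06·(0.088)²/(32·0.296·284) = 3.397 m/s.
Check: Re = ρVD/μ = 891·3.397·0.088/0.296 = 899.8 < 2300, so the laminar assumption holds.
Q = V·A = 3.397·(π/4·0.088²) = 0.02066 m³/s = 1240 L/min.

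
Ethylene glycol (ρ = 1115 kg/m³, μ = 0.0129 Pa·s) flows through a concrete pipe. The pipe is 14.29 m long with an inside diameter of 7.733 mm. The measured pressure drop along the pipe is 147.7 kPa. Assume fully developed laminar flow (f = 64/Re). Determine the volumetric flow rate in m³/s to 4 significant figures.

For laminar flow, f = 64/Re with Re = ρVD/μ, so Darcy-Weisbach reduces to ΔP = 32μLV/D². Solving for V: V = ΔP·D²/(32μL) = 1.477e+05·(0.007733)²/(32·0.0129·14.29) = 1.497 m/s.
Check: Re = ρVD/μ = 1115·1.497·0.007733/0.0129 = 1001 < 2300, so the laminar assumption holds.
Q = V·A = 1.497·(π/4·0.007733²) = 7.032e-05 m³/s = 7.032×10^-5 m³/s.

Q ≈ 7.032×10^-5 m³/s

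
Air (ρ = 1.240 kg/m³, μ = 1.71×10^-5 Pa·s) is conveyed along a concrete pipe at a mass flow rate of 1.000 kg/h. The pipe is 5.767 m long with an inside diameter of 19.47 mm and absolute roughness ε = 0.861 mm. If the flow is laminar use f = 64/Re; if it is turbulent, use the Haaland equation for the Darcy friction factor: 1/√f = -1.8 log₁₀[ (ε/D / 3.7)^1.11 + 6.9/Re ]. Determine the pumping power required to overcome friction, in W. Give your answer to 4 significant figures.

ṁ = 1.000 kg/h = 1.000/3600 = 0.0002778 kg/s.
A = πD²/4 = π(0.01947)²/4 = 0.0002977 m²; mean velocity V = ṁ/(ρA) = 0.0002778/(1.24 · 0.0002977) = 0.7524 m/s.
Reynolds number Re = ρVD/μ = 1.24 · 0.7524 · 0.01947 / 1.71e-05 = 1062.
Re < 2300 → laminar flow, so f = 64/Re = 64/1062 = 0.06025 (the turbulent correlation is not needed).
Darcy-Weisbach: ΔP = f(L/D)(ρV²/2) = 0.06025·(5.767/0.01947)·(1.24·0.7524²/2) = 0.06025·296.2·0.351 = 6.264 Pa.
Q = ṁ/ρ = 0.0002778/1.24 = 0.000224 m³/s.
Pumping power P = QΔP = 0.000224·6.264 = 0.0014031 W = 0.001403 W.

P ≈ 0.001403 W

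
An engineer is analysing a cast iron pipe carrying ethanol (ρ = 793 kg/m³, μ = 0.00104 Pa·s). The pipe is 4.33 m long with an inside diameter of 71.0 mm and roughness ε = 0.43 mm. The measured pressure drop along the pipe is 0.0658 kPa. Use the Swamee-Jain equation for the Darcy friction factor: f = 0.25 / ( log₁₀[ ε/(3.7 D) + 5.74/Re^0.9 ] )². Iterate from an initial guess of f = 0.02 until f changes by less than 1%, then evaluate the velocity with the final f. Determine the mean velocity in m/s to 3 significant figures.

Rearranging Darcy-Weisbach: V = √(2·ΔP·D/(f·L·ρ)). With ε/D = 0.00043/0.071 = 0.00606, iterate starting from f = 0.02:
  f = 0.02 → V = √(2·65.8·0.071/(0.02·4.33·793)) = 0.3689 m/s; Re = ρVD/μ = 1.997e+04; f → 0.03648
  f = 0.03648 → V = 0.2731 m/s; Re = 1.479e+04; f → 0.03766
  f = 0.03766 → V = 0.2688 m/s; Re = 1.455e+04; f → 0.03773
Converged (Δf/f < 1%). With the final f = 0.03773: V = √(2·65.8·0.071/(0.03773·4.33·793)) = 0.2686 m/s.

V ≈ 0.269 m/s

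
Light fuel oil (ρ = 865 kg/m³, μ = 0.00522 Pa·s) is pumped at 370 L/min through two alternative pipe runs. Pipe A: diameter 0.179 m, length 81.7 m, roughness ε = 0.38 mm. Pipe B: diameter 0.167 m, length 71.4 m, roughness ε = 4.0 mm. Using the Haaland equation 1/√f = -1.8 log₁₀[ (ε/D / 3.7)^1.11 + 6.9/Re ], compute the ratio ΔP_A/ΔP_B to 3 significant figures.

Pipe A: V = Q/A = 0.006167/0.02516 = 0.245 m/s; Re = 7269; ε/D = 0.00212; Haaland → f = 0.03619; ΔP_A = f(L/D)(ρV²/2) = 429 Pa.
Pipe B: V = Q/A = 0.006167/0.0219 = 0.2815 m/s; Re = 7791; ε/D = 0.024; Haaland → f = 0.05652; ΔP_B = f(L/D)(ρV²/2) = 828.4 Pa.
ΔP_A/ΔP_B = 429/828.4 = 0.518.

ΔP_A/ΔP_B ≈ 0.518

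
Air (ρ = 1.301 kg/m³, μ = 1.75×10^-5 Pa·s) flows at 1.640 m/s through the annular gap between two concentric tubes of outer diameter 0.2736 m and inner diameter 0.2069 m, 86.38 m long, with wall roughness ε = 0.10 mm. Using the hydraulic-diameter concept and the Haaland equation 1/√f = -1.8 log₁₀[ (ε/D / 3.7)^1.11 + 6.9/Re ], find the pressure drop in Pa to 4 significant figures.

Hydraulic diameter D_h = 4A/P = D_o - D_i = 0.2736 - 0.2069 = 0.0667 m.
Re = ρVD_h/μ = 1.301·1.64·0.0667/1.75e-05 = 8132.
ε/D_h = 0.0001/0.0667 = 0.0015; Haaland gives 1/√f = -1.8 log₁₀[0.000172+0.000848] = 5.384, so f = 0.03449.
ΔP = f(L/D_h)(ρV²/2) = 0.03449·86.38/0.0667·1.75 = 78.15 Pa.

ΔP ≈ 78.15 Pa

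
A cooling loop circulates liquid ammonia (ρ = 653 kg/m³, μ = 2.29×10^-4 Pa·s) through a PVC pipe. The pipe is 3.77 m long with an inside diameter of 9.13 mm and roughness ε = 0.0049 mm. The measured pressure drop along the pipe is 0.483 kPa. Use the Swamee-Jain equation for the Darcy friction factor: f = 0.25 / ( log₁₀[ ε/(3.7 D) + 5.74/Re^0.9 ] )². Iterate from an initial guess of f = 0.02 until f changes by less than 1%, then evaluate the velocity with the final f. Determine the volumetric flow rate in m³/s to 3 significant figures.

Rearranging Darcy-Weisbach: V = √(2·ΔP·D/(f·L·ρ)). With ε/D = 4.9e-06/0.00913 = 0.000537, iterate starting from f = 0.02:
  f = 0.02 → V = √(2·483·0.00913/(0.02·3.77·653)) = 0.4232 m/s; Re = ρVD/μ = 1.102e+04; f → 0.03113
  f = 0.03113 → V = 0.3392 m/s; Re = 8832; f → 0.03294
  f = 0.03294 → V = 0.3298 m/s; Re = 8586; f → 0.03318
Converged (Δf/f < 1%). With the final f = 0.03318: V = √(2·483·0.00913/(0.03318·3.77·653)) = 0.3286 m/s.
Q = V·A = 0.3286·(π/4·0.00913²) = 2.151e-05 m³/s = 2.15×10^-5 m³/s.

Q ≈ 2.15×10^-5 m³/s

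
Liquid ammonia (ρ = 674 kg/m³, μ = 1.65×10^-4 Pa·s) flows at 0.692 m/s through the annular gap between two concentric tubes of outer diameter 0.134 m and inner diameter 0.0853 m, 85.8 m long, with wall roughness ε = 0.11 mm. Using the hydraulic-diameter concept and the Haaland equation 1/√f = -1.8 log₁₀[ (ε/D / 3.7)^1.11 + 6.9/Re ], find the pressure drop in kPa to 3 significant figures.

ΔP ≈ 7.19 kPa

Hydraulic diameter D_h = 4A/P = D_o - D_i = 0.134 - 0.0853 = 0.0487 m.
Re = ρVD_h/μ = 674·0.692·0.0487/0.000165 = 1.377e+05.
ε/D_h = 0.00011/0.0487 = 0.00226; Haaland gives 1/√f = -1.8 log₁₀[0.00027+5.01e-05] = 6.289, so f = 0.02528.
ΔP = f(L/D_h)(ρV²/2) = 0.02528·85.8/0.0487·161.4 = 7188 Pa.
ΔP = 7.19 kPa.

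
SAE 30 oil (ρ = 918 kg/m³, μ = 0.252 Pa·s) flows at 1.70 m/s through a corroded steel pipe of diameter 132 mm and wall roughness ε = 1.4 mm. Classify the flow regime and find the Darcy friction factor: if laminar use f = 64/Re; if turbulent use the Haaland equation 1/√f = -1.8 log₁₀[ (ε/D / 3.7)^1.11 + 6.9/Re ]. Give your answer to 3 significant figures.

f ≈ 0.0783

Re = ρVD/μ = 918·1.7·0.132/0.252 = 817.5.
Re < 2300 → laminar, so f = 64/Re = 0.07829 (roughness is irrelevant in laminar flow).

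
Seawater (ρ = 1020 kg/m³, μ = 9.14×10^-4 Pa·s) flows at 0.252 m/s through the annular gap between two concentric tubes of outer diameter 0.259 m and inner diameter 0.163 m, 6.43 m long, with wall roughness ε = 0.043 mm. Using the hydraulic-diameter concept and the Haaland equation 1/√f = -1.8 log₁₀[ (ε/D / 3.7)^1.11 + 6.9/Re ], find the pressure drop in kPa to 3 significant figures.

Hydraulic diameter D_h = 4A/P = D_o - D_i = 0.259 - 0.163 = 0.096 m.
Re = ρVD_h/μ = 1020·0.252·0.096/0.000914 = 2.7e+04.
ε/D_h = 4.3e-05/0.096 = 0.000448; Haaland gives 1/√f = -1.8 log₁₀[4.49e-05+0.000256] = 6.34, so f = 0.02488.
ΔP = f(L/D_h)(ρV²/2) = 0.02488·6.43/0.096·32.39 = 53.97 Pa.
ΔP = 0.0540 kPa.

ΔP ≈ 0.0540 kPa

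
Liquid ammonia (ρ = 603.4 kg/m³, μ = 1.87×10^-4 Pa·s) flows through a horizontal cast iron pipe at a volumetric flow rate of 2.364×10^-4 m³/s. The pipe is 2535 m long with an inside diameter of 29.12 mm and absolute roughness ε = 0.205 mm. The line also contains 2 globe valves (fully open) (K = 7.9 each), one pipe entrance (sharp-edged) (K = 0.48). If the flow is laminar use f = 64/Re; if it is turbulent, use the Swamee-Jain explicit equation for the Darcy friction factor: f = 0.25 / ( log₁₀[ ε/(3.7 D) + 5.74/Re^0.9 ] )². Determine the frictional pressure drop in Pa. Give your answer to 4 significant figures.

Cross-sectional area A = πD²/4 = π(0.02912)²/4 = 0.000666 m²; mean velocity V = Q/A = 0.0002364/0.000666 = 0.355 m/s.
Reynolds number Re = ρVD/μ = 603.4 · 0.355 · 0.02912 / 0.000187 = 3.335e+04.
Re > 4000 → turbulent. Relative roughness ε/D = 0.000205/0.02912 = 0.00704. Swamee-Jain: f = 0.25/(log₁₀[0.00704/3.7 + 5.74/3.335e+04^0.9])² = 0.25/(log₁₀[0.0019 + 0.000488])² = 0.25/(-2.622)² = 0.03638.
Total minor-loss coefficient ΣK = 2·7.9 + 1·0.48 = 16.3.
ΔP = [f·L/D + ΣK]·(ρV²/2) = [0.03638·2535/0.02912 + 16.3]·(603.4·0.355²/2) = [3167 + 16.3]·38.01 = 1.21e+05 Pa.

ΔP ≈ 121000 Pa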